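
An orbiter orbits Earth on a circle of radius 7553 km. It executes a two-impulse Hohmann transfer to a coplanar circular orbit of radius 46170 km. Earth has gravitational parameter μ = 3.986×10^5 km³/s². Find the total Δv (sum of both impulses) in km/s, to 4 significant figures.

The Hohmann ellipse has a_t = (r₁ + r₂)/2 = 26861.5 km.
Circular speed at r₁: v₁ = √(μ/r₁) = √(3.986×10^5/7553) = 7.26455 km/s.
On the transfer ellipse at r₁, vis-viva equation gives v_p = √[μ(2/r₁ − 1/a_t)] = 9.52409 km/s.
First burn Δv₁ = |v_p − v₁| = 2.260 km/s.
Circular speed at r₂: v₂ = √(μ/r₂) = 2.938 km/s.
Transfer-orbit speed at r₂: v_a = √[μ(2/r₂ − 1/a_t)] = 1.558 km/s.
Second burn Δv₂ = |v₂ − v_a| = 1.380 km/s.
Δv = Δv₁ + Δv₂ = 2.260 + 1.380 = 3.640 km/s.

Δv = 3.640 km/s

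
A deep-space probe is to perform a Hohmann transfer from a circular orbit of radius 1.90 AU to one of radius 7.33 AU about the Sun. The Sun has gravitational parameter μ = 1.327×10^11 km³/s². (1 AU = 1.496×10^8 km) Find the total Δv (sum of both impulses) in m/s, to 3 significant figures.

Δv = 9570 m/s

In km: r₁ = 1.90 × 1.496×10^8 = 2.8424×10^8 km; r₂ = 7.33 × 1.496×10^8 = 1.096568×10^9 km.
The Hohmann ellipse has a_t = (r₁ + r₂)/2 = 6.90404×10^8 km.
At r₁ the circular-orbit speed is v₁ = √(μ/r₁) = 21.607 km/s.
Transfer-orbit speed at r₁ (vis-viva equation): v_p = √[μ(2/r₁ − 1/a_t)] = 27.231 km/s.
First burn Δv₁ = |v_p − v₁| = 5.624 km/s.
Circular speed at r₂: v₂ = √(μ/r₂) = 11.00 km/s.
Transfer-orbit speed at r₂: v_a = √[μ(2/r₂ − 1/a_t)] = 7.058 km/s.
Second burn Δv₂ = |v₂ − v_a| = 3.942 km/s.
Total Δv = Δv₁ + Δv₂ = 9.566 km/s.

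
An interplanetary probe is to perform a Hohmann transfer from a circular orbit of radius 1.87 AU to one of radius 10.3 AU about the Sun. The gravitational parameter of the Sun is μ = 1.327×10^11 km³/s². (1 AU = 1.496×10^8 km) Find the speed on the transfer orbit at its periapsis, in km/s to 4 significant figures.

In km: r₁ = 1.87 × 1.496×10^8 = 2.79752×10^8 km; r₂ = 10.3 × 1.496×10^8 = 1.54088×10^9 km.
Semi-major axis of the transfer orbit: a_t = (2.79752×10^8 + 1.54088×10^9)/2 = 9.10316×10^8 km.
The periapsis of the transfer ellipse is at r = 2.79752×10^8 km.
Applying v² = μ(2/r − 1/a_t): v = 28.34 km/s.

v = 28.34 km/s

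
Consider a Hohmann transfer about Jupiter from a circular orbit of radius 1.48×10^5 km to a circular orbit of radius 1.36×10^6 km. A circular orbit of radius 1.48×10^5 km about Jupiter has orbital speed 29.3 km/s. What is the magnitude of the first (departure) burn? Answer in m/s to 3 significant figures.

Δv₁ = 10100 m/s

From the circular-orbit relation v² = μ/r at r = 1.48×10^5 km: μ = v²r = (29.3)² × 1.48×10^5 = 1.27057×10^8 km³/s².
Semi-major axis of the transfer orbit: a_t = (1.480×10^5 + 1.360×10^6)/2 = 7.540×10^5 km.
On the circular orbit at r = 1.480×10^5 km, v_c = √(μ/r) = 29.30 km/s.
Transfer-orbit speed at the same r (vis-viva, a = a_t): v_t = √[μ(2/r − 1/a_t)] = 39.35 km/s.
Δv₁ = |v_t − v_c| = |39.35 − 29.30| = 10.05 km/s.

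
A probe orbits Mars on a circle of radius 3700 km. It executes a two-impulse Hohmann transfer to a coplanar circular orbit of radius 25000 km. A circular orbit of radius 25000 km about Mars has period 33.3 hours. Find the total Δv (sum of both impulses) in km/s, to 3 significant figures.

From Kepler's third law T² = 4π²r³/μ at r = 25000 km, T = 33.3 hours = 33.3 × 3600 s = 1.1988×10^5 s: μ = 4π²r³/T² = 42922.6 km³/s².
The Hohmann ellipse has a_t = (r₁ + r₂)/2 = 14350 km.
At r₁ the circular-orbit speed is v₁ = √(μ/r₁) = 3.406 km/s.
Transfer-orbit speed at r₁ (vis-viva equation): v_p = √[μ(2/r₁ − 1/a_t)] = 4.496 km/s.
First burn Δv₁ = |v_p − v₁| = 1.090 km/s.
Circular speed at r₂: v₂ = √(μ/r₂) = 1.31031 km/s.
Transfer-orbit speed at r₂: v_a = √[μ(2/r₂ − 1/a_t)] = 0.665347 km/s.
Second burn Δv₂ = |v₂ − v_a| = 0.6450 km/s.
Total Δv = Δv₁ + Δv₂ = 1.735 km/s.

Δv = 1.73 km/s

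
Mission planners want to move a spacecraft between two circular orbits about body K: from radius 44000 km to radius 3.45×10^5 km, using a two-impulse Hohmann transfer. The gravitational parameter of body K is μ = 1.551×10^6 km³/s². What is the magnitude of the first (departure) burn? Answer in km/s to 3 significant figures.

Δv₁ = 1.97 km/s

The Hohmann ellipse has a_t = (r₁ + r₂)/2 = 1.945×10^5 km.
Circular speed at r = 44000 km: v_c = √(μ/r) = 5.937 km/s.
Transfer-orbit speed at the same r (vis-viva, a = a_t): v_t = √[μ(2/r − 1/a_t)] = 7.907 km/s.
Δv₁ = |v_t − v_c| = |7.907 − 5.937| = 1.970 km/s.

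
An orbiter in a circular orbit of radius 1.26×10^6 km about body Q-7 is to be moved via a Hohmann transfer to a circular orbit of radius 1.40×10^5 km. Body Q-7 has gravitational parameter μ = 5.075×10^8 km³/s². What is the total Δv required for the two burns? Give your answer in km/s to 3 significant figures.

Δv = 31.7 km/s

Semi-major axis of the transfer orbit: a_t = (1.260×10^6 + 1.400×10^5)/2 = 7.000×10^5 km.
Circular speed at r₁: v₁ = √(μ/r₁) = √(5.075×10^8/1.260×10^6) = 20.069 km/s.
Transfer-orbit speed at r₁ (v² = μ(2/r − 1/a)): v_a = √[μ(2/r₁ − 1/a_t)] = 8.9753 km/s.
First burn Δv₁ = |v_a − v₁| = 11.09 km/s.
At r₂, v₂ = √(μ/r₂) = 60.21 km/s.
Transfer-orbit speed at r₂: v_p = √[μ(2/r₂ − 1/a_t)] = 80.78 km/s.
Second burn Δv₂ = |v₂ − v_p| = 20.57 km/s.
Total Δv = Δv₁ + Δv₂ = 31.66 km/s.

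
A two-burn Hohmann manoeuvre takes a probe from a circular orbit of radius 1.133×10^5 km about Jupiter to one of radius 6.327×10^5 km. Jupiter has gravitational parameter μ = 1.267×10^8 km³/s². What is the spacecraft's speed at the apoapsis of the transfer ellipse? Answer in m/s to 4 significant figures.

Semi-major axis of the transfer orbit: a_t = (1.133×10^5 + 6.327×10^5)/2 = 3.730×10^5 km.
At apoapsis, r = 6.327×10^5 km.
Vis-viva: v = √[μ(2/r − 1/a_t)] = √[1.267×10^8 × (2/6.327×10^5 − 1/3.730×10^5)] = 7.799 km/s.

v = 7799 m/s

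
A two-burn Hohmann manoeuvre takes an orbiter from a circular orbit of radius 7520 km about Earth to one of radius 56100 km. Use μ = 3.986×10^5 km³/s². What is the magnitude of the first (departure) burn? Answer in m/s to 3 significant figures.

Transfer-ellipse semi-major axis a_t = (r₁ + r₂)/2 = (7520 + 56100)/2 = 31810 km.
Circular speed at r = 7520 km: v_c = √(μ/r) = 7.2805 km/s.
Vis-viva on the transfer ellipse at r = 7520 km gives v_t = √[μ(2/r − 1/a_t)] = 9.6685 km/s.
Δv₁ = |v_t − v_c| = |9.6685 − 7.2805| = 2.388 km/s.

Δv₁ = 2390 m/s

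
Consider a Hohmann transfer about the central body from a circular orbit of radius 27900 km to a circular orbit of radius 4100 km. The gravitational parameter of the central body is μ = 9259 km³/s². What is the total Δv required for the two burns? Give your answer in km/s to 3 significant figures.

Δv = 0.766 km/s

The Hohmann ellipse has a_t = (r₁ + r₂)/2 = 16000 km.
At r₁ the circular-orbit speed is v₁ = √(μ/r₁) = 0.57608 km/s.
On the transfer ellipse at r₁, vis-viva equation gives v_a = √[μ(2/r₁ − 1/a_t)] = 0.29162 km/s.
First burn Δv₁ = |v_a − v₁| = 0.28446 km/s.
Circular speed at r₂: v₂ = √(μ/r₂) = 1.50276 km/s.
Transfer-orbit speed at r₂: v_p = √[μ(2/r₂ − 1/a_t)] = 1.98441 km/s.
Second burn Δv₂ = |v₂ − v_p| = 0.48165 km/s.
Δv = Δv₁ + Δv₂ = 0.28446 + 0.48165 = 0.7661 km/s.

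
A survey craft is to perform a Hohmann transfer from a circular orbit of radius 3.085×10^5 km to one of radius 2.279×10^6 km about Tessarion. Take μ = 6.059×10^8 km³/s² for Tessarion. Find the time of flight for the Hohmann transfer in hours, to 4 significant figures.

Transfer-ellipse semi-major axis a_t = (r₁ + r₂)/2 = (3.085×10^5 + 2.279×10^6)/2 = 1.29375×10^6 km.
Transfer time t = π√(a_t³/μ) = π√((1.29375×10^6)³ / 6.059×10^8) = 1.878×10^5 s.
Converting: 1.878×10^5 s ÷ 3600 s/hour = 52.17 hours.

t = 52.17 hours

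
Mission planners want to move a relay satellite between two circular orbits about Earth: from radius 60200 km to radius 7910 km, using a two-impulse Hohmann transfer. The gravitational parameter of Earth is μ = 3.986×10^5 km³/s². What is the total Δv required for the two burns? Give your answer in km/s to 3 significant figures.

Δv = 3.67 km/s

Semi-major axis of the transfer orbit: a_t = (60200 + 7910)/2 = 34055 km.
Circular speed at r₁: v₁ = √(μ/r₁) = √(3.986×10^5/60200) = 2.5731814 km/s.
Transfer-orbit speed at r₁ (vis-viva equation): v_a = √[μ(2/r₁ − 1/a_t)] = 1.2401328 km/s.
First burn Δv₁ = |v_a − v₁| = 1.333049 km/s.
At r₂, v₂ = √(μ/r₂) = 7.098726 km/s.
Transfer-orbit speed at r₂: v_p = √[μ(2/r₂ − 1/a_t)] = 9.438179 km/s.
Second burn Δv₂ = |v₂ − v_p| = 2.339453 km/s.
Δv = Δv₁ + Δv₂ = 1.333049 + 2.339453 = 3.673 km/s.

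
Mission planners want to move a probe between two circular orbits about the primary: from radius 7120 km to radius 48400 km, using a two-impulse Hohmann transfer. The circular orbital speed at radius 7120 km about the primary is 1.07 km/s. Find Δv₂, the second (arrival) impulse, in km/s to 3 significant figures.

Δv₂ = 0.203 km/s

From the circular-orbit relation v² = μ/r at r = 7120 km: μ = v²r = (1.07)² × 7120 = 8151.69 km³/s².
The Hohmann ellipse has a_t = (r₁ + r₂)/2 = 27760 km.
On the circular orbit at r = 48400 km, v_c = √(μ/r) = 0.4104 km/s.
Transfer-orbit speed at the same r (vis-viva, a = a_t): v_t = √[μ(2/r − 1/a_t)] = 0.2078 km/s.
Δv₂ = |v_t − v_c| = |0.2078 − 0.4104| = 0.2026 km/s.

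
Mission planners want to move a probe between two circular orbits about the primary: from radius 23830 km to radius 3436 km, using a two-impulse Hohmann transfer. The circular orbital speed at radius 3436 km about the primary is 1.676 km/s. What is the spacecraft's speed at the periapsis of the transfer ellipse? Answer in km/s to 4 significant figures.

From the circular-orbit relation v² = μ/r at r = 3436 km: μ = v²r = (1.676)² × 3436 = 9651.64 km³/s².
Semi-major axis of the transfer orbit: a_t = (23830 + 3436)/2 = 13633 km.
The periapsis of the transfer ellipse is at r = 3436 km.
Applying v² = μ(2/r − 1/a_t): v = 2.216 km/s.

v = 2.216 km/s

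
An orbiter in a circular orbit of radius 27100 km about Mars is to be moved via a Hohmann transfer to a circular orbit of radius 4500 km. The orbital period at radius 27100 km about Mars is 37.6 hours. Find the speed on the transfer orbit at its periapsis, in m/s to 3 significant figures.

v = 4040 m/s

From Kepler's third law T² = 4π²r³/μ at r = 27100 km, T = 37.6 hours = 37.6 × 3600 s = 1.3536×10^5 s: μ = 4π²r³/T² = 42883.2 km³/s².
The Hohmann ellipse has a_t = (r₁ + r₂)/2 = 15800 km.
The periapsis of the transfer ellipse is at r = 4500 km.
From the vis-viva equation, v = √[μ(2/r − 1/a_t)] = 4.043 km/s.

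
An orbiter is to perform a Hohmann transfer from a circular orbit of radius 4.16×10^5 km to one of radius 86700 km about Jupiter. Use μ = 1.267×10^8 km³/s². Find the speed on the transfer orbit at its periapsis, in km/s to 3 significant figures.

The Hohmann ellipse has a_t = (r₁ + r₂)/2 = 2.5135×10^5 km.
At periapsis, r = 86700 km.
Vis-viva: v = √[μ(2/r − 1/a_t)] = √[1.267×10^8 × (2/86700 − 1/2.5135×10^5)] = 49.18 km/s.

v = 49.2 km/s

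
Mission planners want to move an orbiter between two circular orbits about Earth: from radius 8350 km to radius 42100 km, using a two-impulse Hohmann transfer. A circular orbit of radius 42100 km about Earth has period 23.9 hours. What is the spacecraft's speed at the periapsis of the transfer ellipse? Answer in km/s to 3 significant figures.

From Kepler's third law T² = 4π²r³/μ at r = 42100 km, T = 23.9 hours = 23.9 × 3600 s = 86040 s: μ = 4π²r³/T² = 3.97929×10^5 km³/s².
Semi-major axis of the transfer orbit: a_t = (8350 + 42100)/2 = 25225 km.
The periapsis of the transfer ellipse is at r = 8350 km.
Applying v² = μ(2/r − 1/a_t): v = 8.918 km/s.

v = 8.92 km/s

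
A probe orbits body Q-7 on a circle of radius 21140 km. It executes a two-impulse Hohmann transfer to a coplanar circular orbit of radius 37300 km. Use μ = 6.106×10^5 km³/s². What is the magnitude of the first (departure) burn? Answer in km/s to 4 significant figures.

Δv₁ = 0.6978 km/s

Semi-major axis of the transfer orbit: a_t = (21140 + 37300)/2 = 29220 km.
Circular speed at r = 21140 km: v_c = √(μ/r) = 5.3743 km/s.
Transfer-orbit speed at the same r (vis-viva, a = a_t): v_t = √[μ(2/r − 1/a_t)] = 6.0721 km/s.
Δv₁ = |v_t − v_c| = |6.0721 − 5.3743| = 0.6978 km/s.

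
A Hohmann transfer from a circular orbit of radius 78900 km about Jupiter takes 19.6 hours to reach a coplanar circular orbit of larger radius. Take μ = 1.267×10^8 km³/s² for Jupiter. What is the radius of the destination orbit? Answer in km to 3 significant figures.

Transfer time t = 19.6 hours = 70560 s, and t = π√(a_t³/μ).
So a_t = (μ t²/π²)^(1/3) = (1.267×10^8 × (70560)² / π²)^(1/3) = 3.9982×10^5 km.
Since a_t = (r₁ + r₂)/2, r₂ = 2a_t − r₁ = 2×3.9982×10^5 − 78900 = 7.2074×10^5 km.

r₂ = 7.21×10^5 km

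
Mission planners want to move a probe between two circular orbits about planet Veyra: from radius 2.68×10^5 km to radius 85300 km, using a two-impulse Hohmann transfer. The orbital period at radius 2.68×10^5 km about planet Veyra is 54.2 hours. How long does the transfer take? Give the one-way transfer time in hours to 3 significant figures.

From Kepler's third law T² = 4π²r³/μ at r = 2.68×10^5 km, T = 54.2 hours = 54.2 × 3600 s = 1.9512×10^5 s: μ = 4π²r³/T² = 1.99600×10^7 km³/s².
The Hohmann ellipse has a_t = (r₁ + r₂)/2 = 1.7665×10^5 km.
By Kepler's third law the transfer-orbit period is T = 2π√(a_t³/μ), so t = T/2 = 52210 s.
Converting: 52210 s ÷ 3600 s/hour = 14.5 hours.

t = 14.5 hours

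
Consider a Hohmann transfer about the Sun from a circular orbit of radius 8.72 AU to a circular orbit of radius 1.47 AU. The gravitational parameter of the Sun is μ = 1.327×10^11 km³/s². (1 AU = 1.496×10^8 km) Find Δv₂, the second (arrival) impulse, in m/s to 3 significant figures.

In km: r₁ = 8.72 × 1.496×10^8 = 1.304512×10^9 km; r₂ = 1.47 × 1.496×10^8 = 2.19912×10^8 km.
Semi-major axis of the transfer orbit: a_t = (1.304512×10^9 + 2.19912×10^8)/2 = 7.62212×10^8 km.
On the circular orbit at r = 2.19912×10^8 km, v_c = √(μ/r) = 24.5647 km/s.
Vis-viva on the transfer ellipse at r = 2.19912×10^8 km gives v_t = √[μ(2/r − 1/a_t)] = 32.1364 km/s.
Δv₂ = |v_t − v_c| = |32.1364 − 24.5647| = 7.572 km/s.

Δv₂ = 7570 m/s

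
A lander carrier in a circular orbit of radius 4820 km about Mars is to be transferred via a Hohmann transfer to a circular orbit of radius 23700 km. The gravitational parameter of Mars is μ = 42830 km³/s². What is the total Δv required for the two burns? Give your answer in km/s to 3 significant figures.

Semi-major axis of the transfer orbit: a_t = (4820 + 23700)/2 = 14260 km.
Circular speed at r₁: v₁ = √(μ/r₁) = √(42830/4820) = 2.981 km/s.
On the transfer ellipse at r₁, vis-viva gives v_p = √[μ(2/r₁ − 1/a_t)] = 3.843 km/s.
First burn Δv₁ = |v_p − v₁| = 0.8620 km/s.
At r₂, v₂ = √(μ/r₂) = 1.3443 km/s.
Transfer-orbit speed at r₂: v_a = √[μ(2/r₂ − 1/a_t)] = 0.78156 km/s.
Second burn Δv₂ = |v₂ − v_a| = 0.5627 km/s.
Total Δv = Δv₁ + Δv₂ = 1.425 km/s.

Δv = 1.42 km/s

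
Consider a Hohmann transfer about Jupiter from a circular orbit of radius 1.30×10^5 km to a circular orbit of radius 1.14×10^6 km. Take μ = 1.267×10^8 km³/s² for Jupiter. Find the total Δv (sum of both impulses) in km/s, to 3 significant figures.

Δv = 16.4 km/s

Transfer-ellipse semi-major axis a_t = (r₁ + r₂)/2 = (1.300×10^5 + 1.140×10^6)/2 = 6.350×10^5 km.
Circular speed at r₁: v₁ = √(μ/r₁) = √(1.267×10^8/1.300×10^5) = 31.22 km/s.
On the transfer ellipse at r₁, v² = μ(2/r − 1/a) gives v_p = √[μ(2/r₁ − 1/a_t)] = 41.83 km/s.
First burn Δv₁ = |v_p − v₁| = 10.61 km/s.
Circular speed at r₂: v₂ = √(μ/r₂) = 10.542 km/s.
Transfer-orbit speed at r₂: v_a = √[μ(2/r₂ − 1/a_t)] = 4.7700 km/s.
Second burn Δv₂ = |v₂ − v_a| = 5.772 km/s.
Δv = Δv₁ + Δv₂ = 10.61 + 5.772 = 16.38 km/s.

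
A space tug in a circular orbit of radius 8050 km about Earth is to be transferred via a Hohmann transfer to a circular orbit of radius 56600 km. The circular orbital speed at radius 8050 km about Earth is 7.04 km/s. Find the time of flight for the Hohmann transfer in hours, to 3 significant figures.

t = 8.03 hours

From the circular-orbit relation v² = μ/r at r = 8050 km: μ = v²r = (7.04)² × 8050 = 3.98971×10^5 km³/s².
The Hohmann ellipse has a_t = (r₁ + r₂)/2 = 32325 km.
Transfer time t = π√(a_t³/μ) = π√((32325)³ / 3.98971×10^5) = 28910 s.
Converting: 28910 s ÷ 3600 s/hour = 8.03 hours.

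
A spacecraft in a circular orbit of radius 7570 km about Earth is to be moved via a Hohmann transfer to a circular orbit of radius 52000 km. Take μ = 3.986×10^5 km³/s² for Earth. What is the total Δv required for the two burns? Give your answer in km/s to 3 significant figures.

Δv = 3.70 km/s

Transfer-ellipse semi-major axis a_t = (r₁ + r₂)/2 = (7570 + 52000)/2 = 29785 km.
At r₁ the circular-orbit speed is v₁ = √(μ/r₁) = 7.2564 km/s.
Transfer-orbit speed at r₁ (vis-viva equation): v_p = √[μ(2/r₁ − 1/a_t)] = 9.5879 km/s.
First burn Δv₁ = |v_p − v₁| = 2.3315 km/s.
Circular speed at r₂: v₂ = √(μ/r₂) = 2.76864 km/s.
Transfer-orbit speed at r₂: v_a = √[μ(2/r₂ − 1/a_t)] = 1.39578 km/s.
Second burn Δv₂ = |v₂ − v_a| = 1.3729 km/s.
Δv = Δv₁ + Δv₂ = 2.3315 + 1.3729 = 3.704 km/s.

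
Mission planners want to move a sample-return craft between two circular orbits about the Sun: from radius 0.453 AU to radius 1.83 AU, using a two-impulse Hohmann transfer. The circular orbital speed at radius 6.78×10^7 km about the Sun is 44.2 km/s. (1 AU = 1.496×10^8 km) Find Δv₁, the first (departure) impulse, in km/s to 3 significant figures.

From the circular-orbit relation v² = μ/r at r = 6.78×10^7 km: μ = v²r = (44.2)² × 6.78×10^7 = 1.32457×10^11 km³/s².
In km: r₁ = 0.453 × 1.496×10^8 = 6.77688×10^7 km; r₂ = 1.83 × 1.496×10^8 = 2.73768×10^8 km.
Semi-major axis of the transfer orbit: a_t = (6.77688×10^7 + 2.73768×10^8)/2 = 1.707684×10^8 km.
Circular speed at r = 6.77688×10^7 km: v_c = √(μ/r) = 44.21 km/s.
Vis-viva on the transfer ellipse at r = 6.77688×10^7 km gives v_t = √[μ(2/r − 1/a_t)] = 55.98 km/s.
Δv₁ = |v_t − v_c| = |55.98 − 44.21| = 11.77 km/s.

Δv₁ = 11.8 km/s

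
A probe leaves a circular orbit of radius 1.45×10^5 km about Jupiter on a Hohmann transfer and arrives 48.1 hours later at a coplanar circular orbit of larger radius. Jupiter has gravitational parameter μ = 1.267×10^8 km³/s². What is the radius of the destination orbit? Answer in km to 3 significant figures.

r₂ = 1.31×10^6 km

Transfer time t = 48.1 hours = 1.7316×10^5 s, and t = π√(a_t³/μ).
So a_t = (μ t²/π²)^(1/3) = (1.267×10^8 × (1.7316×10^5)² / π²)^(1/3) = 7.2743×10^5 km.
Since a_t = (r₁ + r₂)/2, r₂ = 2a_t − r₁ = 2×7.2743×10^5 − 1.450×10^5 = 1.30986×10^6 km.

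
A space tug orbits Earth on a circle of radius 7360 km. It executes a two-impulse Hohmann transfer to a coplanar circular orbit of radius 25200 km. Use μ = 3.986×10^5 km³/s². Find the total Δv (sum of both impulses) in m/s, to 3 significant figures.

Semi-major axis of the transfer orbit: a_t = (7360 + 25200)/2 = 16280 km.
Circular speed at r₁: v₁ = √(μ/r₁) = √(3.986×10^5/7360) = 7.359 km/s.
On the transfer ellipse at r₁, vis-viva gives v_p = √[μ(2/r₁ − 1/a_t)] = 9.156 km/s.
First burn Δv₁ = |v_p − v₁| = 1.797 km/s.
At r₂, v₂ = √(μ/r₂) = 3.977 km/s.
Transfer-orbit speed at r₂: v_a = √[μ(2/r₂ − 1/a_t)] = 2.674 km/s.
Second burn Δv₂ = |v₂ − v_a| = 1.303 km/s.
Total Δv = Δv₁ + Δv₂ = 3.100 km/s.

Δv = 3100 m/s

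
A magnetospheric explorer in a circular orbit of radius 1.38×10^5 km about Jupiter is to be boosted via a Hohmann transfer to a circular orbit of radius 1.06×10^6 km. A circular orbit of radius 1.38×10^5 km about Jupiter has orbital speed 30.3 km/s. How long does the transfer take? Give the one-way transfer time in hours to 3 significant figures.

From the circular-orbit relation v² = μ/r at r = 1.38×10^5 km: μ = v²r = (30.3)² × 1.38×10^5 = 1.26696×10^8 km³/s².
The Hohmann ellipse has a_t = (r₁ + r₂)/2 = 5.990×10^5 km.
By Kepler's third law the transfer-orbit period is T = 2π√(a_t³/μ), so t = T/2 = 1.294×10^5 s.
Converting: 1.294×10^5 s ÷ 3600 s/hour = 35.9 hours.

t = 35.9 hours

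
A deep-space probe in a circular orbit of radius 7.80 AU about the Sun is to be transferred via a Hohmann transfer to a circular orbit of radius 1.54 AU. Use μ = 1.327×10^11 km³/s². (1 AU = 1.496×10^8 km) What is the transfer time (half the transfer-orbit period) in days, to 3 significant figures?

In km: r₁ = 7.80 × 1.496×10^8 = 1.16688×10^9 km; r₂ = 1.54 × 1.496×10^8 = 2.30384×10^8 km.
Transfer-ellipse semi-major axis a_t = (r₁ + r₂)/2 = (1.16688×10^9 + 2.30384×10^8)/2 = 6.98632×10^8 km.
Half the transfer-orbit period gives t = π√(a_t³/μ) = 1.593×10^8 s.
Converting: 1.593×10^8 s ÷ 86400 s/day = 1840 days.

t = 1840 days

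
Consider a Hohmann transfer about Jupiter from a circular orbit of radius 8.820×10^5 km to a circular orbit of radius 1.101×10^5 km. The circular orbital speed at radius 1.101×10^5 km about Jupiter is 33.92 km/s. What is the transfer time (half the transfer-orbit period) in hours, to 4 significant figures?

From the circular-orbit relation v² = μ/r at r = 1.101×10^5 km: μ = v²r = (33.92)² × 1.101×10^5 = 1.26677×10^8 km³/s².
Transfer-ellipse semi-major axis a_t = (r₁ + r₂)/2 = (8.820×10^5 + 1.101×10^5)/2 = 4.9605×10^5 km.
Half the transfer-orbit period gives t = π√(a_t³/μ) = 97520 s.
Converting: 97520 s ÷ 3600 s/hour = 27.09 hours.

t = 27.09 hours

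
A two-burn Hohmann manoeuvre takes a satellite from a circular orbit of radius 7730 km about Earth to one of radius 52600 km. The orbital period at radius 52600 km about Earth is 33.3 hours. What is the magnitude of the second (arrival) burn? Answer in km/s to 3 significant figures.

From Kepler's third law T² = 4π²r³/μ at r = 52600 km, T = 33.3 hours = 33.3 × 3600 s = 1.1988×10^5 s: μ = 4π²r³/T² = 3.99782×10^5 km³/s².
Transfer-ellipse semi-major axis a_t = (r₁ + r₂)/2 = (7730 + 52600)/2 = 30165 km.
Circular speed at r = 52600 km: v_c = √(μ/r) = 2.757 km/s.
Vis-viva on the transfer ellipse at r = 52600 km gives v_t = √[μ(2/r − 1/a_t)] = 1.396 km/s.
Δv₂ = |v_t − v_c| = |1.396 − 2.757| = 1.361 km/s.

Δv₂ = 1.36 km/s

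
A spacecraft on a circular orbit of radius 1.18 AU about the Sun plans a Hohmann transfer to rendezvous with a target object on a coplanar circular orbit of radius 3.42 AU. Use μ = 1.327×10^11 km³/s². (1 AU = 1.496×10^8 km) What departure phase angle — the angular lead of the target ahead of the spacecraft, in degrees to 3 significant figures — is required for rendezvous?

φ = 80.7°

In km: r₁ = 1.18 × 1.496×10^8 = 1.76528×10^8 km; r₂ = 3.42 × 1.496×10^8 = 5.11632×10^8 km.
The Hohmann ellipse has a_t = (r₁ + r₂)/2 = 3.4408×10^8 km.
The half-period of the transfer ellipse is t = π√(a_t³/μ) = 5.5043×10^7 s.
Target angular speed ω₂ = √(μ/r₂³) = 3.1477×10^-8 rad/s.
Angle swept by the target during transfer: ω₂·t = 1.7326 rad = 99.27°.
Arrival is 180° from departure on the ellipse, so φ = 180° − 99.27° = 80.7°.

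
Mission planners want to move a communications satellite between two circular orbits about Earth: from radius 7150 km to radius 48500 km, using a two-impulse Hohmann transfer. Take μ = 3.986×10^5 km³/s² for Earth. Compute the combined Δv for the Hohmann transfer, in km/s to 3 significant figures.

The Hohmann ellipse has a_t = (r₁ + r₂)/2 = 27825 km.
Circular speed at r₁: v₁ = √(μ/r₁) = √(3.986×10^5/7150) = 7.4665 km/s.
On the transfer ellipse at r₁, v² = μ(2/r − 1/a) gives v_p = √[μ(2/r₁ − 1/a_t)] = 9.8575 km/s.
First burn Δv₁ = |v_p − v₁| = 2.391 km/s.
At r₂, v₂ = √(μ/r₂) = 2.867 km/s.
Transfer-orbit speed at r₂: v_a = √[μ(2/r₂ − 1/a_t)] = 1.453 km/s.
Second burn Δv₂ = |v₂ − v_a| = 1.414 km/s.
Total Δv = Δv₁ + Δv₂ = 3.805 km/s.

Δv = 3.80 km/s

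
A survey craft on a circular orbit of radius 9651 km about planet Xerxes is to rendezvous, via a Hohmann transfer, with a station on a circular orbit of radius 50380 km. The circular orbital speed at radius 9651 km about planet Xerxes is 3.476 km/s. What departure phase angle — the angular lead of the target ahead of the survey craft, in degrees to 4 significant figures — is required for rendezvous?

From the circular-orbit relation v² = μ/r at r = 9651 km: μ = v²r = (3.476)² × 9651 = 1.16609×10^5 km³/s².
Semi-major axis of the transfer orbit: a_t = (9651 + 50380)/2 = 30015.5 km.
Transfer time t = π√(a_t³/μ) = 47841 s.
The target's mean motion on its circular orbit is ω₂ = √(μ/r₂³) = 3.0198×10^-5 rad/s.
Angle swept by the target during transfer: ω₂·t = 1.4447 rad = 82.78°.
The survey craft traverses 180° on the transfer ellipse, so the target must lead by 180° − 82.78° = 97.22°.

φ = 97.22°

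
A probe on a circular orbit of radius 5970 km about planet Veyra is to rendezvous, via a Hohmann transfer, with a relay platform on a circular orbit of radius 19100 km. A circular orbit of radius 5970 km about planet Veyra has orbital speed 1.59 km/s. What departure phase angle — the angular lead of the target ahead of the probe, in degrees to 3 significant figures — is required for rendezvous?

φ = 84.3°

From the circular-orbit relation v² = μ/r at r = 5970 km: μ = v²r = (1.59)² × 5970 = 15092.8 km³/s².
The Hohmann ellipse has a_t = (r₁ + r₂)/2 = 12535 km.
The half-period of the transfer ellipse is t = π√(a_t³/μ) = 35890 s.
Target angular speed ω₂ = √(μ/r₂³) = 4.654×10^-5 rad/s.
Angle swept by the target during transfer: ω₂·t = 1.6703 rad = 95.70°.
The probe traverses 180° on the transfer ellipse, so the target must lead by 180° − 95.70° = 84.3°.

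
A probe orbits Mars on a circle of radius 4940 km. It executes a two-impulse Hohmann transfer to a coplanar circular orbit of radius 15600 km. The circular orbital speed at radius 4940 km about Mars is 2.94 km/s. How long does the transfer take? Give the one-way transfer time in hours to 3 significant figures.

From the circular-orbit relation v² = μ/r at r = 4940 km: μ = v²r = (2.94)² × 4940 = 42699.4 km³/s².
Transfer-ellipse semi-major axis a_t = (r₁ + r₂)/2 = (4940 + 15600)/2 = 10270 km.
Transfer time t = π√(a_t³/μ) = π√((10270)³ / 42699.4) = 15823 s.
Converting: 15823 s ÷ 3600 s/hour = 4.40 hours.

t = 4.40 hours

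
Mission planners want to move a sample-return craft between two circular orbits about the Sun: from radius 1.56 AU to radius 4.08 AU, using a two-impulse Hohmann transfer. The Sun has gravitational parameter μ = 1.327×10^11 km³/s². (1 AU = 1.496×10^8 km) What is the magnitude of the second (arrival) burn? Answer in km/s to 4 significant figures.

In km: r₁ = 1.56 × 1.496×10^8 = 2.33376×10^8 km; r₂ = 4.08 × 1.496×10^8 = 6.10368×10^8 km.
The Hohmann ellipse has a_t = (r₁ + r₂)/2 = 4.21872×10^8 km.
On the circular orbit at r = 6.10368×10^8 km, v_c = √(μ/r) = 14.745 km/s.
Transfer-orbit speed at the same r (vis-viva, a = a_t): v_t = √[μ(2/r − 1/a_t)] = 10.967 km/s.
Δv₂ = |v_t − v_c| = |10.967 − 14.745| = 3.778 km/s.

Δv₂ = 3.778 km/s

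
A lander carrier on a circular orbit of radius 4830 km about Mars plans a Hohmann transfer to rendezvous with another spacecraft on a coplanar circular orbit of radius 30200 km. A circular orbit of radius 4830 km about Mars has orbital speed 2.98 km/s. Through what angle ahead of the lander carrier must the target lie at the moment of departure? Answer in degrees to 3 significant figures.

From the circular-orbit relation v² = μ/r at r = 4830 km: μ = v²r = (2.98)² × 4830 = 42892.3 km³/s².
Transfer-ellipse semi-major axis a_t = (r₁ + r₂)/2 = (4830 + 30200)/2 = 17515 km.
The half-period of the transfer ellipse is t = π√(a_t³/μ) = 35162.1 s.
Target angular speed ω₂ = √(μ/r₂³) = 3.94620×10^-5 rad/s.
Angle swept by the target during transfer: ω₂·t = 1.38757 rad = 79.502°.
Arrival is 180° from departure on the ellipse, so φ = 180° − 79.502° = 100°.

φ = 100°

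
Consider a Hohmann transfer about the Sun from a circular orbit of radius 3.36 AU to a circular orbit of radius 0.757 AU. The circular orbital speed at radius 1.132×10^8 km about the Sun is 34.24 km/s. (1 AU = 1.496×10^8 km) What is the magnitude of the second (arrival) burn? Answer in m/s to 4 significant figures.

Δv₂ = 9503 m/s

From the circular-orbit relation v² = μ/r at r = 1.132×10^8 km: μ = v²r = (34.24)² × 1.132×10^8 = 1.32713×10^11 km³/s².
In km: r₁ = 3.36 × 1.496×10^8 = 5.02656×10^8 km; r₂ = 0.757 × 1.496×10^8 = 1.132472×10^8 km.
The Hohmann ellipse has a_t = (r₁ + r₂)/2 = 3.079516×10^8 km.
Circular speed at r = 1.132472×10^8 km: v_c = √(μ/r) = 34.233 km/s.
Vis-viva on the transfer ellipse at r = 1.132472×10^8 km gives v_t = √[μ(2/r − 1/a_t)] = 43.736 km/s.
Δv₂ = |v_t − v_c| = |43.736 − 34.233| = 9.503 km/s.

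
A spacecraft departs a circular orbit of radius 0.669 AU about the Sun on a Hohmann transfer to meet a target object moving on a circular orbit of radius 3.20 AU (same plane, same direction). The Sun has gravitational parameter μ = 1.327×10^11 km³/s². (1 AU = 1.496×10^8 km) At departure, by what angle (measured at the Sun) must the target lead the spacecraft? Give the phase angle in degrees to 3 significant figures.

In km: r₁ = 0.669 × 1.496×10^8 = 1.000824×10^8 km; r₂ = 3.20 × 1.496×10^8 = 4.7872×10^8 km.
The Hohmann ellipse has a_t = (r₁ + r₂)/2 = 2.894012×10^8 km.
The half-period of the transfer ellipse is t = π√(a_t³/μ) = 4.2459×10^7 s.
Target angular speed ω₂ = √(μ/r₂³) = 3.4779×10^-8 rad/s.
Angle swept by the target during transfer: ω₂·t = 1.4767 rad = 84.61°.
The spacecraft traverses 180° on the transfer ellipse, so the target must lead by 180° − 84.61° = 95.4°.

φ = 95.4°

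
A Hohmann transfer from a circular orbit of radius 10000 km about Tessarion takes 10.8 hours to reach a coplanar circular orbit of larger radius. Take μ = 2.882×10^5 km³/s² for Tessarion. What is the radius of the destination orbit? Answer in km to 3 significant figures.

Transfer time t = 10.8 hours = 38880 s, and t = π√(a_t³/μ).
So a_t = (μ t²/π²)^(1/3) = (2.882×10^5 × (38880)² / π²)^(1/3) = 35341 km.
Since a_t = (r₁ + r₂)/2, r₂ = 2a_t − r₁ = 2×35341 − 10000 = 60682 km.

r₂ = 60700 km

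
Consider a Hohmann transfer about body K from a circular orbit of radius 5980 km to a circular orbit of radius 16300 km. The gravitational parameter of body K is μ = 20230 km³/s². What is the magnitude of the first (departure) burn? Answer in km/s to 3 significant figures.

Δv₁ = 0.386 km/s

Transfer-ellipse semi-major axis a_t = (r₁ + r₂)/2 = (5980 + 16300)/2 = 11140 km.
Circular speed at r = 5980 km: v_c = √(μ/r) = 1.83928 km/s.
Vis-viva on the transfer ellipse at r = 5980 km gives v_t = √[μ(2/r − 1/a_t)] = 2.22484 km/s.
Δv₁ = |v_t − v_c| = |2.22484 − 1.83928| = 0.3856 km/s.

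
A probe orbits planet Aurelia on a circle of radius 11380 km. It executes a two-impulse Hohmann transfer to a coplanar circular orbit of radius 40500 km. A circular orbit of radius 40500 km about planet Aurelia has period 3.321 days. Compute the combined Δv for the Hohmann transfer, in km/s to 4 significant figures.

From Kepler's third law T² = 4π²r³/μ at r = 40500 km, T = 3.321 days = 3.321 × 86400 s = 2.869344×10^5 s: μ = 4π²r³/T² = 31853.7 km³/s².
Transfer-ellipse semi-major axis a_t = (r₁ + r₂)/2 = (11380 + 40500)/2 = 25940 km.
Circular speed at r₁: v₁ = √(μ/r₁) = √(31853.7/11380) = 1.6730 km/s.
On the transfer ellipse at r₁, vis-viva equation gives v_p = √[μ(2/r₁ − 1/a_t)] = 2.0905 km/s.
First burn Δv₁ = |v_p − v₁| = 0.4175 km/s.
At r₂, v₂ = √(μ/r₂) = 0.88685 km/s.
Transfer-orbit speed at r₂: v_a = √[μ(2/r₂ − 1/a_t)] = 0.58741 km/s.
Second burn Δv₂ = |v₂ − v_a| = 0.2994 km/s.
Total Δv = Δv₁ + Δv₂ = 0.7169 km/s.

Δv = 0.7169 km/s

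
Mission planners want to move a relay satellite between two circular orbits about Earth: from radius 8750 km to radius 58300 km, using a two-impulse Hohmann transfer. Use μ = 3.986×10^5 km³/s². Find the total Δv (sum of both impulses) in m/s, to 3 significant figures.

Semi-major axis of the transfer orbit: a_t = (8750 + 58300)/2 = 33525 km.
Circular speed at r₁: v₁ = √(μ/r₁) = √(3.986×10^5/8750) = 6.7494 km/s.
Transfer-orbit speed at r₁ (v² = μ(2/r − 1/a)): v_p = √[μ(2/r₁ − 1/a_t)] = 8.9005 km/s.
First burn Δv₁ = |v_p − v₁| = 2.151 km/s.
At r₂, v₂ = √(μ/r₂) = 2.615 km/s.
Transfer-orbit speed at r₂: v_a = √[μ(2/r₂ − 1/a_t)] = 1.336 km/s.
Second burn Δv₂ = |v₂ − v_a| = 1.279 km/s.
Total Δv = Δv₁ + Δv₂ = 3.430 km/s.

Δv = 3430 m/s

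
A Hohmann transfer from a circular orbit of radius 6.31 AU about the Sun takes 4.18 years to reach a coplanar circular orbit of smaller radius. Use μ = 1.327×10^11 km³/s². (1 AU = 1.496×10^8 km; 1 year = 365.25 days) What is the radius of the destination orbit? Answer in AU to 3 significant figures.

r₂ = 1.93 AU

In km: r₁ = 6.31 × 1.496×10^8 = 9.43976×10^8 km.
Transfer time t = 4.18 years × 365.25 × 86400 s = 1.31910768×10^8 s, and t = π√(a_t³/μ).
So a_t = (μ t²/π²)^(1/3) = (1.327×10^11 × (1.31910768×10^8)² / π²)^(1/3) = 6.1618×10^8 km.
Since a_t = (r₁ + r₂)/2, r₂ = 2a_t − r₁ = 2×6.1618×10^8 − 9.43976×10^8 = 2.88384×10^8 km.
In AU: r₂ = 2.88384×10^8 / 1.496×10^8 = 1.93 AU.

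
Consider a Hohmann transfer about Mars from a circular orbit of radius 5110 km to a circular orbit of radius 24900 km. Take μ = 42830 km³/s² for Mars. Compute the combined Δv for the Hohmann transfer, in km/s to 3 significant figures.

Transfer-ellipse semi-major axis a_t = (r₁ + r₂)/2 = (5110 + 24900)/2 = 15005 km.
Circular speed at r₁: v₁ = √(μ/r₁) = √(42830/5110) = 2.8951 km/s.
On the transfer ellipse at r₁, v² = μ(2/r − 1/a) gives v_p = √[μ(2/r₁ − 1/a_t)] = 3.7295 km/s.
First burn Δv₁ = |v_p − v₁| = 0.8344 km/s.
Circular speed at r₂: v₂ = √(μ/r₂) = 1.31152 km/s.
Transfer-orbit speed at r₂: v_a = √[μ(2/r₂ − 1/a_t)] = 0.765362 km/s.
Second burn Δv₂ = |v₂ − v_a| = 0.5462 km/s.
Total Δv = Δv₁ + Δv₂ = 1.381 km/s.

Δv = 1.38 km/s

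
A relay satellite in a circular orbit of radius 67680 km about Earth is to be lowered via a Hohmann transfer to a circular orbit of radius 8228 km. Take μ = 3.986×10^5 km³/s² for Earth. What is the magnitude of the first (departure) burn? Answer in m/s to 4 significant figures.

Transfer-ellipse semi-major axis a_t = (r₁ + r₂)/2 = (67680 + 8228)/2 = 37954 km.
On the circular orbit at r = 67680 km, v_c = √(μ/r) = 2.427 km/s.
Vis-viva on the transfer ellipse at r = 67680 km gives v_t = √[μ(2/r − 1/a_t)] = 1.130 km/s.
Δv₁ = |v_t − v_c| = |1.130 − 2.427| = 1.297 km/s.

Δv₁ = 1297 m/s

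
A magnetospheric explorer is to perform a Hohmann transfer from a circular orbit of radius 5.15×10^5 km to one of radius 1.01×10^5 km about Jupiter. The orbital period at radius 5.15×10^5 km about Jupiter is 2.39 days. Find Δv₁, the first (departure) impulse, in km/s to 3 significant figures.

Δv₁ = 6.70 km/s

From Kepler's third law T² = 4π²r³/μ at r = 5.15×10^5 km, T = 2.39 days = 2.39 × 86400 s = 2.06496×10^5 s: μ = 4π²r³/T² = 1.26461×10^8 km³/s².
The Hohmann ellipse has a_t = (r₁ + r₂)/2 = 3.080×10^5 km.
On the circular orbit at r = 5.150×10^5 km, v_c = √(μ/r) = 15.67 km/s.
Transfer-orbit speed at the same r (vis-viva, a = a_t): v_t = √[μ(2/r − 1/a_t)] = 8.973 km/s.
Δv₁ = |v_t − v_c| = |8.973 − 15.67| = 6.697 km/s.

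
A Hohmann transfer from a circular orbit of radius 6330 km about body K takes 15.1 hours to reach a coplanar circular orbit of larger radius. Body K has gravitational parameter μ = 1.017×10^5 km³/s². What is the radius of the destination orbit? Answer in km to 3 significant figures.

r₂ = 56100 km

Transfer time t = 15.1 hours = 54360 s, and t = π√(a_t³/μ).
So a_t = (μ t²/π²)^(1/3) = (1.017×10^5 × (54360)² / π²)^(1/3) = 31227 km.
Since a_t = (r₁ + r₂)/2, r₂ = 2a_t − r₁ = 2×31227 − 6330 = 56124 km.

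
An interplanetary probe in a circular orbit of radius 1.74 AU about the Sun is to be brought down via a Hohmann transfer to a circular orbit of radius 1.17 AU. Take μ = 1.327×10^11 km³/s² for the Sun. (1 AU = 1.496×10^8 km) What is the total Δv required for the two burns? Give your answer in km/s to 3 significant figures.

In km: r₁ = 1.74 × 1.496×10^8 = 2.60304×10^8 km; r₂ = 1.17 × 1.496×10^8 = 1.75032×10^8 km.
The Hohmann ellipse has a_t = (r₁ + r₂)/2 = 2.17668×10^8 km.
At r₁ the circular-orbit speed is v₁ = √(μ/r₁) = 22.5785 km/s.
Transfer-orbit speed at r₁ (v² = μ(2/r − 1/a)): v_a = √[μ(2/r₁ − 1/a_t)] = 20.2468 km/s.
First burn Δv₁ = |v_a − v₁| = 2.332 km/s.
Circular speed at r₂: v₂ = √(μ/r₂) = 27.5345 km/s.
Transfer-orbit speed at r₂: v_p = √[μ(2/r₂ − 1/a_t)] = 30.1106 km/s.
Second burn Δv₂ = |v₂ − v_p| = 2.576 km/s.
Δv = Δv₁ + Δv₂ = 2.332 + 2.576 = 4.908 km/s.

Δv = 4.91 km/s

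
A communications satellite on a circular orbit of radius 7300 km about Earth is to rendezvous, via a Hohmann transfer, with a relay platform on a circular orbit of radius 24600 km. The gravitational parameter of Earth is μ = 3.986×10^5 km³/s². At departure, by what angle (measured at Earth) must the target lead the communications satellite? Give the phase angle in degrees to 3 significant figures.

φ = 86.0°

Semi-major axis of the transfer orbit: a_t = (7300 + 24600)/2 = 15950 km.
Transfer time t = π√(a_t³/μ) = 10024 s.
Target angular speed ω₂ = √(μ/r₂³) = 1.6363×10^-4 rad/s.
Angle swept by the target during transfer: ω₂·t = 1.640 rad = 93.97°.
Arrival is 180° from departure on the ellipse, so φ = 180° − 93.97° = 86.0°.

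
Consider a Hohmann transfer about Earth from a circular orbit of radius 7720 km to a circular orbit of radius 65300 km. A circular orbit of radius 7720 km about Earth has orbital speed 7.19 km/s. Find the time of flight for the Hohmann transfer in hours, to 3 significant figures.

From the circular-orbit relation v² = μ/r at r = 7720 km: μ = v²r = (7.19)² × 7720 = 3.99094×10^5 km³/s².
Transfer-ellipse semi-major axis a_t = (r₁ + r₂)/2 = (7720 + 65300)/2 = 36510 km.
Half the transfer-orbit period gives t = π√(a_t³/μ) = 34690 s.
Converting: 34690 s ÷ 3600 s/hour = 9.64 hours.

t = 9.64 hours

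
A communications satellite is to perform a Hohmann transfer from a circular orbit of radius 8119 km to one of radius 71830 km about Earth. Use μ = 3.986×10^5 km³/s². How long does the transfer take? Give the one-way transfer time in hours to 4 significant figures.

Semi-major axis of the transfer orbit: a_t = (8119 + 71830)/2 = 39974.5 km.
Half the transfer-orbit period gives t = π√(a_t³/μ) = 39770 s.
Converting: 39770 s ÷ 3600 s/hour = 11.05 hours.

t = 11.05 hours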